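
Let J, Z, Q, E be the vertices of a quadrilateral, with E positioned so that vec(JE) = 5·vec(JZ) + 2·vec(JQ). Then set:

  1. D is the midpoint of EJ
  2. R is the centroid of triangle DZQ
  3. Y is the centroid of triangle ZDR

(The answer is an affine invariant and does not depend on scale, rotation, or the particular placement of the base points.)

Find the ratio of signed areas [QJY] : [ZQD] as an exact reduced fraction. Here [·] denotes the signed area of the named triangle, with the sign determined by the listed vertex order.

Assign J = (0, 0), Z = (1, 0), Q = (0, 1), E = (5, 2) — the answer is frame-independent, so this choice is without loss of generality.
1. D is the midpoint of EJ ⇒ D = (5/2, 1)
2. R is the centroid of triangle DZQ ⇒ R = (7/6, 2/3)
3. Y is the centroid of triangle ZDR ⇒ Y = (14/9, 5/9)
2·[QJY] = 14/9, 2·[ZQD] = -5/2
[QJY]:[ZQD] = 14/9:-5/2 = -28/45

[QJY]:[ZQD] = -28/45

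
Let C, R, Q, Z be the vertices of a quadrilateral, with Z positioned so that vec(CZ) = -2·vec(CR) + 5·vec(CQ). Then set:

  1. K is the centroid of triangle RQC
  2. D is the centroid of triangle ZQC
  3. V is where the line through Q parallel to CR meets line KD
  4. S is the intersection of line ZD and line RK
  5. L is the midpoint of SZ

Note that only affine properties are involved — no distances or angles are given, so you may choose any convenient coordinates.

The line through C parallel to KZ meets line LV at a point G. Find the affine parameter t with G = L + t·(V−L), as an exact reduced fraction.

t = -45/7

Assign C = (0, 0), R = (1, 0), Q = (0, 1), Z = (-2, 5) — the answer is frame-independent, so this choice is without loss of generality.
1. K is the centroid of triangle RQC ⇒ K = (1/3, 1/3)
2. D is the centroid of triangle ZQC ⇒ D = (-2/3, 2)
3. V is where the line through Q parallel to CR meets line KD ⇒ V = (-1/15, 1)
4. S is the intersection of line ZD and line RK ⇒ S = (0, 1/2)
5. L is the midpoint of SZ ⇒ L = (-1, 11/4)
through C parallel to KZ: direction (-7/3, 14/3); meets LV at G = (-7, 14)
G = L + t·(V−L) with t = -45/7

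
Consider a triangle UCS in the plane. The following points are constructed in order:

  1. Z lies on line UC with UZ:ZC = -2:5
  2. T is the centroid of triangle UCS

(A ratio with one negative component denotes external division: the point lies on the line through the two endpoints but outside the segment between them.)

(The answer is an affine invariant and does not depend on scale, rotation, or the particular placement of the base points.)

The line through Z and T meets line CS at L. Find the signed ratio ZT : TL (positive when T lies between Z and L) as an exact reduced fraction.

Assign U = (0, 0), C = (1, 0), S = (0, 1) — the answer is frame-independent, so this choice is without loss of generality.
1. Z lies on line UC with UZ:ZC = -2:5 ⇒ Z = (-2/3, 0)
2. T is the centroid of triangle UCS ⇒ T = (1/3, 1/3)
line ZT meets CS at L = (7/12, 5/12)
T = Z + t·(L−Z) with t = 4/5, so ZT:TL = 4/5:1/5

ZT:TL = 4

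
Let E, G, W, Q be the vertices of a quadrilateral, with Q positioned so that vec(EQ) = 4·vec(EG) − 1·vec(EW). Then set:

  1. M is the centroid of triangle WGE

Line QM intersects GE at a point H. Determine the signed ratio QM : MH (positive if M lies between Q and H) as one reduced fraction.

QM:MH = -4

Work in coordinates with E = (0, 0), G = (1, 0), W = (0, 1), Q = (4, -1).
1. M is the centroid of triangle WGE ⇒ M = (1/3, 1/3)
line QM meets GE at H = (5/4, 0)
M = Q + t·(H−Q) with t = 4/3, so QM:MH = 4/3:-1/3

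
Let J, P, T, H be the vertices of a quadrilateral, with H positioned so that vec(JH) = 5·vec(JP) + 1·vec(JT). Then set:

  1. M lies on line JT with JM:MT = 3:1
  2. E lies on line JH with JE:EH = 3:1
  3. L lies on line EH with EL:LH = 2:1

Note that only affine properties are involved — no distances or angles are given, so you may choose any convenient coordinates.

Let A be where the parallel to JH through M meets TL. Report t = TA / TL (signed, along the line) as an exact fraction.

t = 1/4

Set J = (0, 0), P = (1, 0), T = (0, 1), H = (5, 1); any affine frame gives the same invariant.
1. M lies on line JT with JM:MT = 3:1 ⇒ M = (0, 3/4)
2. E lies on line JH with JE:EH = 3:1 ⇒ E = (15/4, 3/4)
3. L lies on line EH with EL:LH = 2:1 ⇒ L = (55/12, 11/12)
through M parallel to JH: direction (5, 1); meets TL at A = (55/48, 47/48)
A = T + t·(L−T) with t = 1/4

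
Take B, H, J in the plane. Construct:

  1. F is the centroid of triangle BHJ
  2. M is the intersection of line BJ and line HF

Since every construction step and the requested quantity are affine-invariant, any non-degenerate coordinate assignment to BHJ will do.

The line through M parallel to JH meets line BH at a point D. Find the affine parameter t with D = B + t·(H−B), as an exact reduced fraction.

t = 1/2

Assign B = (0, 0), H = (1, 0), J = (0, 1) — the answer is frame-independent, so this choice is without loss of generality.
1. F is the centroid of triangle BHJ ⇒ F = (1/3, 1/3)
2. M is the intersection of line BJ and line HF ⇒ M = (0, 1/2)
through M parallel to JH: direction (1, -1); meets BH at D = (1/2, 0)
D = B + t·(H−B) with t = 1/2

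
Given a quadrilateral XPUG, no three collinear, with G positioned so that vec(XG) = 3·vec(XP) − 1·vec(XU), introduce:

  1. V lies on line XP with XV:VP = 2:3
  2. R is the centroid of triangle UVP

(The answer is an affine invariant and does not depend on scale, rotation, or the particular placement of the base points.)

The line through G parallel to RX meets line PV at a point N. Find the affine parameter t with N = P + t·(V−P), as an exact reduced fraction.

t = -17/3

Set X = (0, 0), P = (1, 0), U = (0, 1), G = (3, -1); any affine frame gives the same invariant.
1. V lies on line XP with XV:VP = 2:3 ⇒ V = (2/5, 0)
2. R is the centroid of triangle UVP ⇒ R = (7/15, 1/3)
through G parallel to RX: direction (-7/15, -1/3); meets PV at N = (22/5, 0)
N = P + t·(V−P) with t = -17/3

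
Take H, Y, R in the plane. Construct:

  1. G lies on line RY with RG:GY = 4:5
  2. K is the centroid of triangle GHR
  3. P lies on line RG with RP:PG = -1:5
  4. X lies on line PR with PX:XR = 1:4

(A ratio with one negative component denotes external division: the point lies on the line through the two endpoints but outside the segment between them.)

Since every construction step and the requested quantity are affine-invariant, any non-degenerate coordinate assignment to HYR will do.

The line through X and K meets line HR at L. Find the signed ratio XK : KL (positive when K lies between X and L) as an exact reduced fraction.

Work in coordinates with H = (0, 0), Y = (1, 0), R = (0, 1).
1. G lies on line RY with RG:GY = 4:5 ⇒ G = (4/9, 5/9)
2. K is the centroid of triangle GHR ⇒ K = (4/27, 14/27)
3. P lies on line RG with RP:PG = -1:5 ⇒ P = (-1/9, 10/9)
4. X lies on line PR with PX:XR = 1:4 ⇒ X = (-4/45, 49/45)
line XK meets HR at L = (0, 7/8)
K = X + t·(L−X) with t = 8/3, so XK:KL = 8/3:-5/3

XK:KL = -8/5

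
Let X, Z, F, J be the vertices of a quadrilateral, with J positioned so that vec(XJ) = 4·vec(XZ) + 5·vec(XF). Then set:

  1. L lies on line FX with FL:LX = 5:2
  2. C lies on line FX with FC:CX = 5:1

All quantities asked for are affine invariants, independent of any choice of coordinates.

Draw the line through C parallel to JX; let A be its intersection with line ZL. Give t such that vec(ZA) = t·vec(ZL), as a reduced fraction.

Assign X = (0, 0), Z = (1, 0), F = (0, 1), J = (4, 5) — the answer is frame-independent, so this choice is without loss of generality.
1. L lies on line FX with FL:LX = 5:2 ⇒ L = (0, 2/7)
2. C lies on line FX with FC:CX = 5:1 ⇒ C = (0, 1/6)
through C parallel to JX: direction (-4, -5); meets ZL at A = (10/129, 34/129)
A = Z + t·(L−Z) with t = 119/129

t = 119/129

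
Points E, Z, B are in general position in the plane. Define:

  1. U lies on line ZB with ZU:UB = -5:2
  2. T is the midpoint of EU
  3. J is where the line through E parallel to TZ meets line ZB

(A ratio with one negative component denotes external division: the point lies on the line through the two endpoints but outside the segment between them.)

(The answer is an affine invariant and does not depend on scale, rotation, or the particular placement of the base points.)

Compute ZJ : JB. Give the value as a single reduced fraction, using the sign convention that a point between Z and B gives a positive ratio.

Assign E = (0, 0), Z = (1, 0), B = (0, 1) — the answer is frame-independent, so this choice is without loss of generality.
1. U lies on line ZB with ZU:UB = -5:2 ⇒ U = (-2/3, 5/3)
2. T is the midpoint of EU ⇒ T = (-1/3, 5/6)
3. J is where the line through E parallel to TZ meets line ZB ⇒ J = (8/3, -5/3)
J = Z + t·(B−Z) with t = -5/3, so ZJ:JB = t:(1−t) = -5/3:8/3

ZJ:JB = -5/8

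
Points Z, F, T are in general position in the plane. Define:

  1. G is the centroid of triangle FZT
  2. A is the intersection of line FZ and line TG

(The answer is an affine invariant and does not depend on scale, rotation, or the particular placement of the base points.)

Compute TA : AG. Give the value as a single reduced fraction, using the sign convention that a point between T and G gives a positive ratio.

TA:AG = -3

Set Z = (0, 0), F = (1, 0), T = (0, 1); any affine frame gives the same invariant.
1. G is the centroid of triangle FZT ⇒ G = (1/3, 1/3)
2. A is the intersection of line FZ and line TG ⇒ A = (1/2, 0)
A = T + t·(G−T) with t = 3/2, so TA:AG = t:(1−t) = 3/2:-1/2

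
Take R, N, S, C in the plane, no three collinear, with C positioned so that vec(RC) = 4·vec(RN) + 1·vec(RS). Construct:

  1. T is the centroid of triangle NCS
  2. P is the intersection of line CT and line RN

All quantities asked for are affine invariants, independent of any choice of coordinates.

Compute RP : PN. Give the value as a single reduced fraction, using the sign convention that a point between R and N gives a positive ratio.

RP:PN = -3/4

Work in coordinates with R = (0, 0), N = (1, 0), S = (0, 1), C = (4, 1).
1. T is the centroid of triangle NCS ⇒ T = (5/3, 2/3)
2. P is the intersection of line CT and line RN ⇒ P = (-3, 0)
P = R + t·(N−R) with t = -3, so RP:PN = t:(1−t) = -3:4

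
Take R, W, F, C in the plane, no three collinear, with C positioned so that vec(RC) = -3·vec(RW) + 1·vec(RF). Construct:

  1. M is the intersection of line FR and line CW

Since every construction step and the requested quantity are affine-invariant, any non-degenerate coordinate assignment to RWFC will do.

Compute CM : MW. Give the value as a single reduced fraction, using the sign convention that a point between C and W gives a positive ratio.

CM:MW = 3

Choose coordinates R = (0, 0), W = (1, 0), F = (0, 1), C = (-3, 1).
1. M is the intersection of line FR and line CW ⇒ M = (0, 1/4)
M = C + t·(W−C) with t = 3/4, so CM:MW = t:(1−t) = 3/4:1/4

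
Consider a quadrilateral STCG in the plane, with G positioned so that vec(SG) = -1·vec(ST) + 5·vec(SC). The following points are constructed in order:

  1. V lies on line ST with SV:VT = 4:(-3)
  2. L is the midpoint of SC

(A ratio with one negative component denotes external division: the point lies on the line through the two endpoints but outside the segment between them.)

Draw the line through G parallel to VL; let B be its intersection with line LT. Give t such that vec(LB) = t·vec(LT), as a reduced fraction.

Assign S = (0, 0), T = (1, 0), C = (0, 1), G = (-1, 5) — the answer is frame-independent, so this choice is without loss of generality.
1. V lies on line ST with SV:VT = 4:(-3) ⇒ V = (4, 0)
2. L is the midpoint of SC ⇒ L = (0, 1/2)
through G parallel to VL: direction (-4, 1/2); meets LT at B = (-35/3, 19/3)
B = L + t·(T−L) with t = -35/3

t = -35/3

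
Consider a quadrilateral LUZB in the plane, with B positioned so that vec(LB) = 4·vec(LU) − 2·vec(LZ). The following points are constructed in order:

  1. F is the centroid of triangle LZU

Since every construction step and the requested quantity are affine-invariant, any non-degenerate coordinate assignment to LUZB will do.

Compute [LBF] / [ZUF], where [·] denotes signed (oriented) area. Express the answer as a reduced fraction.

Assign L = (0, 0), U = (1, 0), Z = (0, 1), B = (4, -2) — the answer is frame-independent, so this choice is without loss of generality.
1. F is the centroid of triangle LZU ⇒ F = (1/3, 1/3)
2·[LBF] = 2, 2·[ZUF] = -1/3
[LBF]:[ZUF] = 2:-1/3 = -6

[LBF]:[ZUF] = -6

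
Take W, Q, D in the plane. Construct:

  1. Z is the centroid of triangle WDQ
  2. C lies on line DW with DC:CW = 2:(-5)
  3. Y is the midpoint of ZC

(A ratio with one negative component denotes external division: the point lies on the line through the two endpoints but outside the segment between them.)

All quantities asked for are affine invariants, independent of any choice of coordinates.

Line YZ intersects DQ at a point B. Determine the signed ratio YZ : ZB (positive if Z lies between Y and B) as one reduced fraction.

Assign W = (0, 0), Q = (1, 0), D = (0, 1) — the answer is frame-independent, so this choice is without loss of generality.
1. Z is the centroid of triangle WDQ ⇒ Z = (1/3, 1/3)
2. C lies on line DW with DC:CW = 2:(-5) ⇒ C = (0, 5/3)
3. Y is the midpoint of ZC ⇒ Y = (1/6, 1)
line YZ meets DQ at B = (2/9, 7/9)
Z = Y + t·(B−Y) with t = 3, so YZ:ZB = 3:-2

YZ:ZB = -3/2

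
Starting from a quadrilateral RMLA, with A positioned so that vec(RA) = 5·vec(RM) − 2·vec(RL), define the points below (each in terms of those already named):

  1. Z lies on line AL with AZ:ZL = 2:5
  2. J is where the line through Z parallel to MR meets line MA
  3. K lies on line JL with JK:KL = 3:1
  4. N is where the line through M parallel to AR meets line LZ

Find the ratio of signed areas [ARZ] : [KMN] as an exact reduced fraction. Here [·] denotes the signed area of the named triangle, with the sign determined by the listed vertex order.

Set R = (0, 0), M = (1, 0), L = (0, 1), A = (5, -2); any affine frame gives the same invariant.
1. Z lies on line AL with AZ:ZL = 2:5 ⇒ Z = (25/7, -8/7)
2. J is where the line through Z parallel to MR meets line MA ⇒ J = (23/7, -8/7)
3. K lies on line JL with JK:KL = 3:1 ⇒ K = (23/28, 13/28)
4. N is where the line through M parallel to AR meets line LZ ⇒ N = (3, -4/5)
2·[ARZ] = -10/7, 2·[KMN] = 11/14
[ARZ]:[KMN] = -10/7:11/14 = -20/11

[ARZ]:[KMN] = -20/11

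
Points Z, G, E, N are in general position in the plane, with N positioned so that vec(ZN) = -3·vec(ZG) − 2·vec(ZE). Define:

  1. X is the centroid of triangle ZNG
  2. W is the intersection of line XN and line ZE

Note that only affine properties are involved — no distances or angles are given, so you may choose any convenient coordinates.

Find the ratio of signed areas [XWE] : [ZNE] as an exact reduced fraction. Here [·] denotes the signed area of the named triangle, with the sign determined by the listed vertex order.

Set Z = (0, 0), G = (1, 0), E = (0, 1), N = (-3, -2); any affine frame gives the same invariant.
1. X is the centroid of triangle ZNG ⇒ X = (-2/3, -2/3)
2. W is the intersection of line XN and line ZE ⇒ W = (0, -2/7)
2·[XWE] = 6/7, 2·[ZNE] = -3
[XWE]:[ZNE] = 6/7:-3 = -2/7

[XWE]:[ZNE] = -2/7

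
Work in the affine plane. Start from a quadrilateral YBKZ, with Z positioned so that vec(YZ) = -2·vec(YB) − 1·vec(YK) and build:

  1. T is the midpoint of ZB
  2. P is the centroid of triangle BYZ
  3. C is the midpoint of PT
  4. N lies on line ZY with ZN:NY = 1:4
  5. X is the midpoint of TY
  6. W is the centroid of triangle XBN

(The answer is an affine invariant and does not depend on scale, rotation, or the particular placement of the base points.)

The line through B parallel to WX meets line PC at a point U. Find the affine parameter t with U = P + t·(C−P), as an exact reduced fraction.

t = -22

Work in coordinates with Y = (0, 0), B = (1, 0), K = (0, 1), Z = (-2, -1).
1. T is the midpoint of ZB ⇒ T = (-1/2, -1/2)
2. P is the centroid of triangle BYZ ⇒ P = (-1/3, -1/3)
3. C is the midpoint of PT ⇒ C = (-5/12, -5/12)
4. N lies on line ZY with ZN:NY = 1:4 ⇒ N = (-8/5, -4/5)
5. X is the midpoint of TY ⇒ X = (-1/4, -1/4)
6. W is the centroid of triangle XBN ⇒ W = (-17/60, -7/20)
through B parallel to WX: direction (1/30, 1/10); meets PC at U = (3/2, 3/2)
U = P + t·(C−P) with t = -22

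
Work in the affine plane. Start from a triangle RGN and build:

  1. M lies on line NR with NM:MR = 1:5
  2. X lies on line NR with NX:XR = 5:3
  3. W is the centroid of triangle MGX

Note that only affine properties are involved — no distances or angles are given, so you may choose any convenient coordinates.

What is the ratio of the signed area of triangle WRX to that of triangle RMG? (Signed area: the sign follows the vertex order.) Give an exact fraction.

Assign R = (0, 0), G = (1, 0), N = (0, 1) — the answer is frame-independent, so this choice is without loss of generality.
1. M lies on line NR with NM:MR = 1:5 ⇒ M = (0, 5/6)
2. X lies on line NR with NX:XR = 5:3 ⇒ X = (0, 3/8)
3. W is the centroid of triangle MGX ⇒ W = (1/3, 29/72)
2·[WRX] = -1/8, 2·[RMG] = -5/6
[WRX]:[RMG] = -1/8:-5/6 = 3/20

[WRX]:[RMG] = 3/20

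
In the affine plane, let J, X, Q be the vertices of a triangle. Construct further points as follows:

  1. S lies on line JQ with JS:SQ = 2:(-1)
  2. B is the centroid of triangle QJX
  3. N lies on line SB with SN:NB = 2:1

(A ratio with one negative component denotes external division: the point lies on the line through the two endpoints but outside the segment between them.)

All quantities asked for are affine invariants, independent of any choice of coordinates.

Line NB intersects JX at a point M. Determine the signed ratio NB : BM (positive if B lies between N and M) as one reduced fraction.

Work in coordinates with J = (0, 0), X = (1, 0), Q = (0, 1).
1. S lies on line JQ with JS:SQ = 2:(-1) ⇒ S = (0, 2)
2. B is the centroid of triangle QJX ⇒ B = (1/3, 1/3)
3. N lies on line SB with SN:NB = 2:1 ⇒ N = (2/9, 8/9)
line NB meets JX at M = (2/5, 0)
B = N + t·(M−N) with t = 5/8, so NB:BM = 5/8:3/8

NB:BM = 5/3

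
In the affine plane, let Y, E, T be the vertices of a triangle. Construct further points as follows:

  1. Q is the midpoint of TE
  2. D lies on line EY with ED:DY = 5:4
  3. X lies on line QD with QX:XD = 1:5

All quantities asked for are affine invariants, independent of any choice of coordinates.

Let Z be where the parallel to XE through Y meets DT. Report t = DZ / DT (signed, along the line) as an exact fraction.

Assign Y = (0, 0), E = (1, 0), T = (0, 1) — the answer is frame-independent, so this choice is without loss of generality.
1. Q is the midpoint of TE ⇒ Q = (1/2, 1/2)
2. D lies on line EY with ED:DY = 5:4 ⇒ D = (4/9, 0)
3. X lies on line QD with QX:XD = 1:5 ⇒ X = (53/108, 5/12)
through Y parallel to XE: direction (55/108, -5/12); meets DT at Z = (44/63, -4/7)
Z = D + t·(T−D) with t = -4/7

t = -4/7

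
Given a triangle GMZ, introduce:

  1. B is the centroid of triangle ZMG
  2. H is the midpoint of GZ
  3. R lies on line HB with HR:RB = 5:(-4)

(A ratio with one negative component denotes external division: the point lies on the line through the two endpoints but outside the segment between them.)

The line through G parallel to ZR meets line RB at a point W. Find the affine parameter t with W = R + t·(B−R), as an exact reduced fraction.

Choose coordinates G = (0, 0), M = (1, 0), Z = (0, 1).
1. B is the centroid of triangle ZMG ⇒ B = (1/3, 1/3)
2. H is the midpoint of GZ ⇒ H = (0, 1/2)
3. R lies on line HB with HR:RB = 5:(-4) ⇒ R = (5/3, -1/3)
through G parallel to ZR: direction (5/3, -4/3); meets RB at W = (-5/3, 4/3)
W = R + t·(B−R) with t = 5/2

t = 5/2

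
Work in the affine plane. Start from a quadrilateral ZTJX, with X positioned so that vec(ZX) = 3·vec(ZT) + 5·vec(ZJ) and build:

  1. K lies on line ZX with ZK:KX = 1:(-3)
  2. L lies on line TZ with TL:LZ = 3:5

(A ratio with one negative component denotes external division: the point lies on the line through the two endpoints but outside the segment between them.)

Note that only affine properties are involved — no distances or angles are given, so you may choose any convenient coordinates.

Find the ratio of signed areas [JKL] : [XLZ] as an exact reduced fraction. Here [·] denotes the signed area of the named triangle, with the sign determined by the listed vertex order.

Choose coordinates Z = (0, 0), T = (1, 0), J = (0, 1), X = (3, 5).
1. K lies on line ZX with ZK:KX = 1:(-3) ⇒ K = (-3/2, -5/2)
2. L lies on line TZ with TL:LZ = 3:5 ⇒ L = (5/8, 0)
2·[JKL] = 59/16, 2·[XLZ] = -25/8
[JKL]:[XLZ] = 59/16:-25/8 = -59/50

[JKL]:[XLZ] = -59/50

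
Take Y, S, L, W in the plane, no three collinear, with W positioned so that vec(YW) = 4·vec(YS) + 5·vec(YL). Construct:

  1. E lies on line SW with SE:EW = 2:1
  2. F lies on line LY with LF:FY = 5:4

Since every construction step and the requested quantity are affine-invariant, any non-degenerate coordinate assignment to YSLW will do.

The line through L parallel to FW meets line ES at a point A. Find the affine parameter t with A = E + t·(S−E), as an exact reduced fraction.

t = -39/38

Choose coordinates Y = (0, 0), S = (1, 0), L = (0, 1), W = (4, 5).
1. E lies on line SW with SE:EW = 2:1 ⇒ E = (3, 10/3)
2. F lies on line LY with LF:FY = 5:4 ⇒ F = (0, 4/9)
through L parallel to FW: direction (4, 41/9); meets ES at A = (96/19, 385/57)
A = E + t·(S−E) with t = -39/38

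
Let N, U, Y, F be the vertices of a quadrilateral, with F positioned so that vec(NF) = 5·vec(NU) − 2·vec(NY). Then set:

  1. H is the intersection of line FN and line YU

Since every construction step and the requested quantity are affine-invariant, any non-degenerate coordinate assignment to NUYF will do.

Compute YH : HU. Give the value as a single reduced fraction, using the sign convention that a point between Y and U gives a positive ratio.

YH:HU = -5/2

Set N = (0, 0), U = (1, 0), Y = (0, 1), F = (5, -2); any affine frame gives the same invariant.
1. H is the intersection of line FN and line YU ⇒ H = (5/3, -2/3)
H = Y + t·(U−Y) with t = 5/3, so YH:HU = t:(1−t) = 5/3:-2/3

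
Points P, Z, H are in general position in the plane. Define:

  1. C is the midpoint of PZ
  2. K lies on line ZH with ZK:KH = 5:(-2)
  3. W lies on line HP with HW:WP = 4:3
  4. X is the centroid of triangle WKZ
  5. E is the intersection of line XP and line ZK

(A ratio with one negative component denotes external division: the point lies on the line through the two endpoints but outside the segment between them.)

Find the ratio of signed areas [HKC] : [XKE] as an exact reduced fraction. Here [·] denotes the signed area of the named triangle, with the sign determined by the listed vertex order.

[HKC]:[XKE] = -357/164

Assign P = (0, 0), Z = (1, 0), H = (0, 1) — the answer is frame-independent, so this choice is without loss of generality.
1. C is the midpoint of PZ ⇒ C = (1/2, 0)
2. K lies on line ZH with ZK:KH = 5:(-2) ⇒ K = (-2/3, 5/3)
3. W lies on line HP with HW:WP = 4:3 ⇒ W = (0, 3/7)
4. X is the centroid of triangle WKZ ⇒ X = (1/9, 44/63)
5. E is the intersection of line XP and line ZK ⇒ E = (7/51, 44/51)
2·[HKC] = 1/3, 2·[XKE] = -164/1071
[HKC]:[XKE] = 1/3:-164/1071 = -357/164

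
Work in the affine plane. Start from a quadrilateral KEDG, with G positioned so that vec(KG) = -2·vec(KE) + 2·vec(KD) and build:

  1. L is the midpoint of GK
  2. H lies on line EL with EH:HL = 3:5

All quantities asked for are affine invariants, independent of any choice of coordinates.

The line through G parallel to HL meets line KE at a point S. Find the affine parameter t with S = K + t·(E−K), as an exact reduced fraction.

t = 2

Work in coordinates with K = (0, 0), E = (1, 0), D = (0, 1), G = (-2, 2).
1. L is the midpoint of GK ⇒ L = (-1, 1)
2. H lies on line EL with EH:HL = 3:5 ⇒ H = (1/4, 3/8)
through G parallel to HL: direction (-5/4, 5/8); meets KE at S = (2, 0)
S = K + t·(E−K) with t = 2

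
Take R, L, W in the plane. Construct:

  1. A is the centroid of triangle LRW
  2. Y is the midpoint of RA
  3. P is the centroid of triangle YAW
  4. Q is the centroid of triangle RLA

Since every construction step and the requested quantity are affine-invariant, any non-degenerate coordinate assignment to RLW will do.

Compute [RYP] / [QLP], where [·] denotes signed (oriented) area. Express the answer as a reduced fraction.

[RYP]:[QLP] = 3/10

Assign R = (0, 0), L = (1, 0), W = (0, 1) — the answer is frame-independent, so this choice is without loss of generality.
1. A is the centroid of triangle LRW ⇒ A = (1/3, 1/3)
2. Y is the midpoint of RA ⇒ Y = (1/6, 1/6)
3. P is the centroid of triangle YAW ⇒ P = (1/6, 1/2)
4. Q is the centroid of triangle RLA ⇒ Q = (4/9, 1/9)
2·[RYP] = 1/18, 2·[QLP] = 5/27
[RYP]:[QLP] = 1/18:5/27 = 3/10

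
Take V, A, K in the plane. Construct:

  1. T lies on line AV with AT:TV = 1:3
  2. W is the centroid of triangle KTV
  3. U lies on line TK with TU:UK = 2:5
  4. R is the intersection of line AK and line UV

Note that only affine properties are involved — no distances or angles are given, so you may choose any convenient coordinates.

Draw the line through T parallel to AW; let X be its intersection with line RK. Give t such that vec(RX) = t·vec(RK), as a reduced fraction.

t = -21/25

Set V = (0, 0), A = (1, 0), K = (0, 1); any affine frame gives the same invariant.
1. T lies on line AV with AT:TV = 1:3 ⇒ T = (3/4, 0)
2. W is the centroid of triangle KTV ⇒ W = (1/4, 1/3)
3. U lies on line TK with TU:UK = 2:5 ⇒ U = (15/28, 2/7)
4. R is the intersection of line AK and line UV ⇒ R = (15/23, 8/23)
through T parallel to AW: direction (-3/4, 1/3); meets RK at X = (6/5, -1/5)
X = R + t·(K−R) with t = -21/25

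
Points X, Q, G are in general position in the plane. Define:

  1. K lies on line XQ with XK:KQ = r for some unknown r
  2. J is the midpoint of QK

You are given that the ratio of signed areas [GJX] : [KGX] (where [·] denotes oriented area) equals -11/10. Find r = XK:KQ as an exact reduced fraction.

Set X = (0, 0), Q = (1, 0), G = (0, 1); any affine frame gives the same invariant.
1. With XK:KQ = r, write λ = r/(r+1) so K = X + λ·(Q−X); K is affine-linear in λ
2. J is the midpoint of QK ⇒ J is an affine combination of earlier points and hence also affine-linear in λ
Every point depending on K is an affine combination of K and λ-independent points, so each such coordinate is linear in λ; the λ² term in each signed area is a multiple of (Q−X)×(Q−X) = 0, so 2·[GJX] and 2·[KGX] are each linear in λ. Evaluating at λ=0 and λ=1:
  2·[GJX] = -1/2·λ − 1/2,   2·[KGX] = λ
So [GJX]:[KGX] = (-1/2·λ − 1/2) / (λ). Setting this equal to -11/10:
  -1/2·λ − 1/2 = -11/10·(λ)  ⇒  λ = 5/6
Then r = λ/(1−λ) = (5/6)/(1/6) = 5. Check: with r = 5, K = (5/6, 0) and [GJX]:[KGX] = -11/10 as required.

r = 5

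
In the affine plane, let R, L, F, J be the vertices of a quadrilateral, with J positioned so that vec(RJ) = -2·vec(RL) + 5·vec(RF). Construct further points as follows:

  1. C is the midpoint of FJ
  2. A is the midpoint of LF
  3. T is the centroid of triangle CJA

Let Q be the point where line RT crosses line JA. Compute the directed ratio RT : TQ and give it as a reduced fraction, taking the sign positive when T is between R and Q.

RT:TQ = 20

Assign R = (0, 0), L = (1, 0), F = (0, 1), J = (-2, 5) — the answer is frame-independent, so this choice is without loss of generality.
1. C is the midpoint of FJ ⇒ C = (-1, 3)
2. A is the midpoint of LF ⇒ A = (1/2, 1/2)
3. T is the centroid of triangle CJA ⇒ T = (-5/6, 17/6)
line RT meets JA at Q = (-7/8, 119/40)
T = R + t·(Q−R) with t = 20/21, so RT:TQ = 20/21:1/21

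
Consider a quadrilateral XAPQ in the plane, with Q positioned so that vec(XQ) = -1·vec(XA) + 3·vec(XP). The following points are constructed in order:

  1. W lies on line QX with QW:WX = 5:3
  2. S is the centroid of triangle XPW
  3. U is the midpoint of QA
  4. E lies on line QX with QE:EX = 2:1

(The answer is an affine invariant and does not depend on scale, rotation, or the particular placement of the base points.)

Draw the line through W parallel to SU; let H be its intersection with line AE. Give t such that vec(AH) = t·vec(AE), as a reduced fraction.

Set X = (0, 0), A = (1, 0), P = (0, 1), Q = (-1, 3); any affine frame gives the same invariant.
1. W lies on line QX with QW:WX = 5:3 ⇒ W = (-3/8, 9/8)
2. S is the centroid of triangle XPW ⇒ S = (-1/8, 17/24)
3. U is the midpoint of QA ⇒ U = (0, 3/2)
4. E lies on line QX with QE:EX = 2:1 ⇒ E = (-1/3, 1)
through W parallel to SU: direction (1/8, 19/24); meets AE at H = (-33/85, 177/170)
H = A + t·(E−A) with t = 177/170

t = 177/170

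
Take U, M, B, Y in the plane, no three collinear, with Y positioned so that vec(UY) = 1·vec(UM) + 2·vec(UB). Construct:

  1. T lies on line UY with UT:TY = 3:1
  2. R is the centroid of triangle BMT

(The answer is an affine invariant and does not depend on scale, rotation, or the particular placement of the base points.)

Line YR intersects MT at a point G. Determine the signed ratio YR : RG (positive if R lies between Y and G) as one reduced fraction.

Work in coordinates with U = (0, 0), M = (1, 0), B = (0, 1), Y = (1, 2).
1. T lies on line UY with UT:TY = 3:1 ⇒ T = (3/4, 3/2)
2. R is the centroid of triangle BMT ⇒ R = (7/12, 5/6)
line YR meets MT at G = (17/22, 15/11)
R = Y + t·(G−Y) with t = 11/6, so YR:RG = 11/6:-5/6

YR:RG = -11/5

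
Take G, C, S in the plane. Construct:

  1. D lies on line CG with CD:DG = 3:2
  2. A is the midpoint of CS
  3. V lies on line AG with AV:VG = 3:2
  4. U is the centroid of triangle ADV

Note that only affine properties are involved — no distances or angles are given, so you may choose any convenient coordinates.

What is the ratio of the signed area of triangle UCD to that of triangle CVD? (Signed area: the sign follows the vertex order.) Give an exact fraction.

[UCD]:[CVD] = -7/6

Assign G = (0, 0), C = (1, 0), S = (0, 1) — the answer is frame-independent, so this choice is without loss of generality.
1. D lies on line CG with CD:DG = 3:2 ⇒ D = (2/5, 0)
2. A is the midpoint of CS ⇒ A = (1/2, 1/2)
3. V lies on line AG with AV:VG = 3:2 ⇒ V = (1/5, 1/5)
4. U is the centroid of triangle ADV ⇒ U = (11/30, 7/30)
2·[UCD] = -7/50, 2·[CVD] = 3/25
[UCD]:[CVD] = -7/50:3/25 = -7/6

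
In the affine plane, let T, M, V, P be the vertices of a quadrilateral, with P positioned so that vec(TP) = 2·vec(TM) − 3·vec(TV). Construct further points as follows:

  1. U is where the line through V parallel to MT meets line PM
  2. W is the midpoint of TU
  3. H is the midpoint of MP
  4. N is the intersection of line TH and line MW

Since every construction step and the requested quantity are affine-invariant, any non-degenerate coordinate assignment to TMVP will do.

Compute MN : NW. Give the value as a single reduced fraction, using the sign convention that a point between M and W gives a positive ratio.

Choose coordinates T = (0, 0), M = (1, 0), V = (0, 1), P = (2, -3).
1. U is where the line through V parallel to MT meets line PM ⇒ U = (2/3, 1)
2. W is the midpoint of TU ⇒ W = (1/3, 1/2)
3. H is the midpoint of MP ⇒ H = (3/2, -3/2)
4. N is the intersection of line TH and line MW ⇒ N = (-3, 3)
N = M + t·(W−M) with t = 6, so MN:NW = t:(1−t) = 6:-5

MN:NW = -6/5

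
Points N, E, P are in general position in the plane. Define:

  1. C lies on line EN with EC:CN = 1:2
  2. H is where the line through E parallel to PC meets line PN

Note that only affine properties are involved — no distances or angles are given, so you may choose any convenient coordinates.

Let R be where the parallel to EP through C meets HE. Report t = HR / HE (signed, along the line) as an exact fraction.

Work in coordinates with N = (0, 0), E = (1, 0), P = (0, 1).
1. C lies on line EN with EC:CN = 1:2 ⇒ C = (2/3, 0)
2. H is where the line through E parallel to PC meets line PN ⇒ H = (0, 3/2)
through C parallel to EP: direction (-1, 1); meets HE at R = (5/3, -1)
R = H + t·(E−H) with t = 5/3

t = 5/3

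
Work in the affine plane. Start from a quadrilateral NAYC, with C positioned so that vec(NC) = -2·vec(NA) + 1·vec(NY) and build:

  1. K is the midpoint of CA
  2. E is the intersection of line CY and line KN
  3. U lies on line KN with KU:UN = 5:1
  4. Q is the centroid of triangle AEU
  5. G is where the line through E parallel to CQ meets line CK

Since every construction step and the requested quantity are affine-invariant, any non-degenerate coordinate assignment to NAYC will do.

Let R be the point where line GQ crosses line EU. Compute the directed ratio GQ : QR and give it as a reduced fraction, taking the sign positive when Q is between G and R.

GQ:QR = -73

Work in coordinates with N = (0, 0), A = (1, 0), Y = (0, 1), C = (-2, 1).
1. K is the midpoint of CA ⇒ K = (-1/2, 1/2)
2. E is the intersection of line CY and line KN ⇒ E = (-1, 1)
3. U lies on line KN with KU:UN = 5:1 ⇒ U = (-1/12, 1/12)
4. Q is the centroid of triangle AEU ⇒ Q = (-1/36, 13/36)
5. G is where the line through E parallel to CQ meets line CK ⇒ G = (-73/2, 25/2)
line GQ meets EU at R = (-77/146, 77/146)
Q = G + t·(R−G) with t = 73/72, so GQ:QR = 73/72:-1/72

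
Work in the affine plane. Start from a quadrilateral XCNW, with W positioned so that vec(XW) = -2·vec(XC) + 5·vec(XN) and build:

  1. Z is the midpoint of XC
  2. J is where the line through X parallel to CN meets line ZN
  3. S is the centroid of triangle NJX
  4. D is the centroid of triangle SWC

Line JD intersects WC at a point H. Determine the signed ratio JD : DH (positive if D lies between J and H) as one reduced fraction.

Choose coordinates X = (0, 0), C = (1, 0), N = (0, 1), W = (-2, 5).
1. Z is the midpoint of XC ⇒ Z = (1/2, 0)
2. J is where the line through X parallel to CN meets line ZN ⇒ J = (1, -1)
3. S is the centroid of triangle NJX ⇒ S = (1/3, 0)
4. D is the centroid of triangle SWC ⇒ D = (-2/9, 5/3)
line JD meets WC at H = (-16/17, 55/17)
D = J + t·(H−J) with t = 17/27, so JD:DH = 17/27:10/27

JD:DH = 17/10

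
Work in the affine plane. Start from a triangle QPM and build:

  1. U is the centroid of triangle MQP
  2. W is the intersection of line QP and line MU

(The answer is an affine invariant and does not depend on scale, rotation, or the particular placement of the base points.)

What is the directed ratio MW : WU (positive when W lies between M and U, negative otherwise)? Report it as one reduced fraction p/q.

Assign Q = (0, 0), P = (1, 0), M = (0, 1) — the answer is frame-independent, so this choice is without loss of generality.
1. U is the centroid of triangle MQP ⇒ U = (1/3, 1/3)
2. W is the intersection of line QP and line MU ⇒ W = (1/2, 0)
W = M + t·(U−M) with t = 3/2, so MW:WU = t:(1−t) = 3/2:-1/2

MW:WU = -3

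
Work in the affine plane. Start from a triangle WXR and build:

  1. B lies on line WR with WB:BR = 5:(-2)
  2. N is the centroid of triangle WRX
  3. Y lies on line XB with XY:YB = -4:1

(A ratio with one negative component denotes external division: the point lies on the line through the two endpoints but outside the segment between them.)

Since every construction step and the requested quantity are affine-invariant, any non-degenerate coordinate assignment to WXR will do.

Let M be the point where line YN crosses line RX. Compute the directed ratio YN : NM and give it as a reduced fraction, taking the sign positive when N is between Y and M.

YN:NM = -11/3

Assign W = (0, 0), X = (1, 0), R = (0, 1) — the answer is frame-independent, so this choice is without loss of generality.
1. B lies on line WR with WB:BR = 5:(-2) ⇒ B = (0, 5/3)
2. N is the centroid of triangle WRX ⇒ N = (1/3, 1/3)
3. Y lies on line XB with XY:YB = -4:1 ⇒ Y = (-1/3, 20/9)
line YN meets RX at M = (5/33, 28/33)
N = Y + t·(M−Y) with t = 11/8, so YN:NM = 11/8:-3/8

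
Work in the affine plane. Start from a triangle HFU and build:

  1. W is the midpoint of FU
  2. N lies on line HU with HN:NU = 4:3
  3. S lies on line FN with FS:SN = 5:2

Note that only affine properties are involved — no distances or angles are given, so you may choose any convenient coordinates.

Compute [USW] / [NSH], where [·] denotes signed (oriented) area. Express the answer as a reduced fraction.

Work in coordinates with H = (0, 0), F = (1, 0), U = (0, 1).
1. W is the midpoint of FU ⇒ W = (1/2, 1/2)
2. N lies on line HU with HN:NU = 4:3 ⇒ N = (0, 4/7)
3. S lies on line FN with FS:SN = 5:2 ⇒ S = (2/7, 20/49)
2·[USW] = 15/98, 2·[NSH] = -8/49
[USW]:[NSH] = 15/98:-8/49 = -15/16

[USW]:[NSH] = -15/16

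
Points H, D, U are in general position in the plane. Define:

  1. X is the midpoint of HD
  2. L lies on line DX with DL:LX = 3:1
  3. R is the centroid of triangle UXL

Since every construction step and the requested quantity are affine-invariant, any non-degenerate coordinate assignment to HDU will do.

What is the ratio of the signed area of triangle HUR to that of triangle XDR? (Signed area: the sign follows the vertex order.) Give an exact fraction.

[HUR]:[XDR] = -9/4

Choose coordinates H = (0, 0), D = (1, 0), U = (0, 1).
1. X is the midpoint of HD ⇒ X = (1/2, 0)
2. L lies on line DX with DL:LX = 3:1 ⇒ L = (5/8, 0)
3. R is the centroid of triangle UXL ⇒ R = (3/8, 1/3)
2·[HUR] = -3/8, 2·[XDR] = 1/6
[HUR]:[XDR] = -3/8:1/6 = -9/4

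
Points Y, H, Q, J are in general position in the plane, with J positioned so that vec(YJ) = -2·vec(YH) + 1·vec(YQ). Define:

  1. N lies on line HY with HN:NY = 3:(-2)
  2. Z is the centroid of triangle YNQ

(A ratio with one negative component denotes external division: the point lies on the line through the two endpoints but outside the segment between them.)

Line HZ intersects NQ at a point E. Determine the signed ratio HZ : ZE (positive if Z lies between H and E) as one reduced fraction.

HZ:ZE = 7/2

Set Y = (0, 0), H = (1, 0), Q = (0, 1), J = (-2, 1); any affine frame gives the same invariant.
1. N lies on line HY with HN:NY = 3:(-2) ⇒ N = (-2, 0)
2. Z is the centroid of triangle YNQ ⇒ Z = (-2/3, 1/3)
line HZ meets NQ at E = (-8/7, 3/7)
Z = H + t·(E−H) with t = 7/9, so HZ:ZE = 7/9:2/9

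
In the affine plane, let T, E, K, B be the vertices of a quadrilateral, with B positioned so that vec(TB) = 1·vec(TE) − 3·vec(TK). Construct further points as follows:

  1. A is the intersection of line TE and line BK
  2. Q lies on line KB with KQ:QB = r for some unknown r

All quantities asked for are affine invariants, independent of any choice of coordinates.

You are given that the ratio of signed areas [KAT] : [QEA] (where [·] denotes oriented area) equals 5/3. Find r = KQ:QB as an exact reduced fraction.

Work in coordinates with T = (0, 0), E = (1, 0), K = (0, 1), B = (1, -3).
1. A is the intersection of line TE and line BK ⇒ A = (1/4, 0)
2. With KQ:QB = r, write λ = r/(r+1) so Q = K + λ·(B−K); Q is affine-linear in λ
Every point depending on Q is an affine combination of Q and λ-independent points, so each such coordinate is linear in λ; the λ² term in each signed area is a multiple of (B−K)×(B−K) = 0, so 2·[KAT] and 2·[QEA] are each linear in λ. Evaluating at λ=0 and λ=1:
  2·[KAT] = -1/4,   2·[QEA] = 3·λ − 3/4
So [KAT]:[QEA] = (-1/4) / (3·λ − 3/4). Setting this equal to 5/3:
  -1/4 = 5/3·(3·λ − 3/4)  ⇒  λ = 1/5
Then r = λ/(1−λ) = (1/5)/(4/5) = 1/4. Check: with r = 1/4, Q = (1/5, 1/5) and [KAT]:[QEA] = 5/3 as required.

r = 1/4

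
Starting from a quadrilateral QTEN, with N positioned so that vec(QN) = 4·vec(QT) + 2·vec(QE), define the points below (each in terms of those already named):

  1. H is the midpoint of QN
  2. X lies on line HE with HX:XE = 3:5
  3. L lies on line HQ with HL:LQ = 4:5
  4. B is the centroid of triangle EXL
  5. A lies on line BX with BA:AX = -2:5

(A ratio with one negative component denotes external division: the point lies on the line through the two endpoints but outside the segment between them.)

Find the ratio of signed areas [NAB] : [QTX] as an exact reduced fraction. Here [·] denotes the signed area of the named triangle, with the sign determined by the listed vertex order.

[NAB]:[QTX] = 1/27

Choose coordinates Q = (0, 0), T = (1, 0), E = (0, 1), N = (4, 2).
1. H is the midpoint of QN ⇒ H = (2, 1)
2. X lies on line HE with HX:XE = 3:5 ⇒ X = (5/4, 1)
3. L lies on line HQ with HL:LQ = 4:5 ⇒ L = (10/9, 5/9)
4. B is the centroid of triangle EXL ⇒ B = (85/108, 23/27)
5. A lies on line BX with BA:AX = -2:5 ⇒ A = (155/324, 61/81)
2·[NAB] = 1/27, 2·[QTX] = 1
[NAB]:[QTX] = 1/27:1 = 1/27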